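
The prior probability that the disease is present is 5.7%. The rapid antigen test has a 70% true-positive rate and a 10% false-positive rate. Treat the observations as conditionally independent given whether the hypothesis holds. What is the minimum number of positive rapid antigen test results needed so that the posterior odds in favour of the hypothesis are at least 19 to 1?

Prior odds = 0.057/0.943 = 57/943.
Likelihood ratio of a positive result = 0.7/0.1 = 7.
Target odds = 19.
Require 7ⁿ ≥ 19 ÷ (57/943) = 943/3.
7² = 49 falls short of 943/3 but 7³ = 343 reaches it, so n = 3.

3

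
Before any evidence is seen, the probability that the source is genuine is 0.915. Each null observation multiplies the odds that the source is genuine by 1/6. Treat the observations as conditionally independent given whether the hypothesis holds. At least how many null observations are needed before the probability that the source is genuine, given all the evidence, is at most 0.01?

4

Prior odds = 0.915/0.085 = 183/17.
Likelihood ratio per null observation = 1/6.
Target odds: 0.01 ÷ 0.99 = 1/99.
Require (1/6)ⁿ ≤ 1/99 ÷ (183/17) = 17/18117.
(1/6)³ = 1/216 is still above 17/18117 but (1/6)⁴ = 1/1296 is at or below it, so n = 4.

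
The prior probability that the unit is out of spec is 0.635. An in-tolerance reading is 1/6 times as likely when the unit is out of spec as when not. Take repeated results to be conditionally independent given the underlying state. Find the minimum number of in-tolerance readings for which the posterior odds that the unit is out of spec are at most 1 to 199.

4

Prior odds: 0.635 ÷ 0.365 = 127/73.
Likelihood ratio per in-tolerance reading = 1/6.
Target odds = 1/199.
Require (1/6)ⁿ ≤ 1/199 ÷ (127/73) = 73/25273.
(1/6)³ = 1/216 is still above 73/25273 but (1/6)⁴ = 1/1296 is at or below it, so n = 4.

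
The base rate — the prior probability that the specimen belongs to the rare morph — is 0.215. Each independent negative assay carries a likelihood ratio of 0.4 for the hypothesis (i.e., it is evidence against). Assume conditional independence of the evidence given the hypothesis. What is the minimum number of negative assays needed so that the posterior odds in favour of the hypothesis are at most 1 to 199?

5

Prior odds: 0.215 ÷ 0.785 = 43/157.
Likelihood ratio per negative assay = 0.4.
Target odds = 1/199.
Need (43/157) × 0.4ⁿ ≤ 1/199, i.e. 0.4ⁿ ≤ 157/8557.
0.4⁴ = 0.0256 is still above 157/8557 but 0.4⁵ = 0.01024 is at or below it, so n = 5.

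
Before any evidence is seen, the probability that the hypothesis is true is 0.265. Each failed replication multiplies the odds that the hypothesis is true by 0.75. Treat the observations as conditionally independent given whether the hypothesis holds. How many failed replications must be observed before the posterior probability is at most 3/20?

3

Prior odds = 0.265/0.735 = 53/147.
Likelihood ratio per failed replication = 0.75.
Target odds: 0.15 ÷ 0.85 = 3/17.
Need (53/147) × 0.75ⁿ ≤ 3/17, i.e. 0.75ⁿ ≤ 441/901.
0.75² = 0.5625 is still above 441/901 but 0.75³ = 0.421875 is at or below it, so n = 3.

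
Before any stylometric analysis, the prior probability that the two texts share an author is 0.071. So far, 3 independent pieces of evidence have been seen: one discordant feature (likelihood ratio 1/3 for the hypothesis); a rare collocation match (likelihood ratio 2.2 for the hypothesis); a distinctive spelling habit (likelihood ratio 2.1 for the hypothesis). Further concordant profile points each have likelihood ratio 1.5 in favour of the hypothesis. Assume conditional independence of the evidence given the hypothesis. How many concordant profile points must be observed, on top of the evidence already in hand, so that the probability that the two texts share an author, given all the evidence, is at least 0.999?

23

Prior odds = 0.071/0.929 = 71/929.
Combined Bayes factor of the evidence already in hand = (1/3) × 2.2 × 2.1 = 1.54.
Odds after that evidence = (71/929) × 1.54 = 5467/46450.
Target odds = 0.999/0.001 = 999.
Need 1.5ⁿ ≥ 999 ÷ (5467/46450) = 46403550/5467.
1.5²² ≈7481.83 falls short of 46403550/5467 but 1.5²³ ≈11222.7 reaches it, so n = 23.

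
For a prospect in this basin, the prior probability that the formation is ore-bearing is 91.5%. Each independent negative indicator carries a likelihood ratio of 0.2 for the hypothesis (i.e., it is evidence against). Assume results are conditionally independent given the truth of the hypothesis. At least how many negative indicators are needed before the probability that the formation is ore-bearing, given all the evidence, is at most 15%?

3

Prior odds = 0.915/0.085 = 183/17.
Likelihood ratio per negative indicator = 0.2.
Target posterior odds = 0.15/0.85 = 3/17.
Need (183/17) × 0.2ⁿ ≤ 3/17, i.e. 0.2ⁿ ≤ 1/61.
0.2² = 0.04 is still above 1/61 but 0.2³ = 0.008 is at or below it, so n = 3.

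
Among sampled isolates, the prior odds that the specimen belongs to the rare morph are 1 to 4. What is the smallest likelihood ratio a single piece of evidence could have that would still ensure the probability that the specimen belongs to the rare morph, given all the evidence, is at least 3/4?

12

Prior odds = 0.25.
Target odds = 0.75/0.25 = 3.
Required Bayes factor = 3 ÷ 0.25 = 12.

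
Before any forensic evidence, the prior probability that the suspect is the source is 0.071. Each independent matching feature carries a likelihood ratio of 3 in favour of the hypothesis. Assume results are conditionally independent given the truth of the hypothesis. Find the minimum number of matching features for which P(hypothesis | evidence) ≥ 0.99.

7

Prior odds = 0.071/0.929 = 71/929.
Likelihood ratio per matching feature = 3.
Target odds: 0.99 ÷ 0.01 = 99.
Require 3ⁿ ≥ 99 ÷ (71/929) = 91971/71.
3⁶ = 729 falls short of 91971/71 but 3⁷ = 2187 reaches it, so n = 7.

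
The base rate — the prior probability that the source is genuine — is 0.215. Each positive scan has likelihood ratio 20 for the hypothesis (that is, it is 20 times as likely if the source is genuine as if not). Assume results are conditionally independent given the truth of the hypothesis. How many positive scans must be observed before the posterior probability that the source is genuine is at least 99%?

2

Prior odds = 0.215/0.785 = 43/157.
Likelihood ratio per positive scan = 20.
Target posterior odds = 0.99/0.01 = 99.
Need (43/157) × 20ⁿ ≥ 99, i.e. 20ⁿ ≥ 15543/43.
20¹ = 20 falls short of 15543/43 but 20² = 400 reaches it, so n = 2.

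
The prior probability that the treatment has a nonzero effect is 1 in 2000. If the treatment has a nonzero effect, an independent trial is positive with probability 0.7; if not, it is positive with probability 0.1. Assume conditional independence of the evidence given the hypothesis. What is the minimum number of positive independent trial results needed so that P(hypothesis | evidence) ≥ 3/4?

5

Prior odds: 0.0005 ÷ 0.9995 = 1/1999.
Likelihood ratio of a positive = 0.7/0.1 = 7.
Target odds: 0.75 ÷ 0.25 = 3.
Need (1/1999) × 7ⁿ ≥ 3, i.e. 7ⁿ ≥ 5997.
7⁴ = 2401 falls short of 5997 but 7⁵ = 16807 reaches it, so n = 5.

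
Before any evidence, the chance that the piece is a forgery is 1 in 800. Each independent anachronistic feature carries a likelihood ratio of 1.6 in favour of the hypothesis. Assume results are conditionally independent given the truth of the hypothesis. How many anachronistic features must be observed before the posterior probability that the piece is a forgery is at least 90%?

19

Prior odds: 0.00125 ÷ 0.99875 = 1/799.
Likelihood ratio per anachronistic feature = 1.6.
Target odds: 0.9 ÷ 0.1 = 9.
Require 1.6ⁿ ≥ 9 ÷ (1/799) = 7191.
1.6¹⁸ ≈4722.37 falls short of 7191 but 1.6¹⁹ ≈7555.79 reaches it, so n = 19.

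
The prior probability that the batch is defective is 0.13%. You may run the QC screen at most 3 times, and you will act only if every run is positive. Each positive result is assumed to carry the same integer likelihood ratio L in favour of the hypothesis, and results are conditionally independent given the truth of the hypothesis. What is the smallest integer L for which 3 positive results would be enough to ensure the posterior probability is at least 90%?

20

Prior odds = 0.0013/0.9987 = 13/9987.
Target odds = 0.9/0.1 = 9.
Need L³ ≥ 9 ÷ (13/9987) = 89883/13.
19³ = 6859 < 89883/13 ≤ 8000 = 20³, so L = 20.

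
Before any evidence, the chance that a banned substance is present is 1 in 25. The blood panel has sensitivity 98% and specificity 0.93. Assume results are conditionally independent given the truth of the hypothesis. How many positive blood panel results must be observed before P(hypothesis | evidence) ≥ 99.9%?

Prior odds = 0.04/0.96 = 1/24.
False-positive rate = 1 − 0.93 = 0.07; likelihood ratio of a positive = 0.98/0.07 = 14.
Target posterior odds = 0.999/0.001 = 999.
Require 14ⁿ ≥ 999 ÷ (1/24) = 23976.
14³ = 2744 falls short of 23976 but 14⁴ = 38416 reaches it, so n = 4.

4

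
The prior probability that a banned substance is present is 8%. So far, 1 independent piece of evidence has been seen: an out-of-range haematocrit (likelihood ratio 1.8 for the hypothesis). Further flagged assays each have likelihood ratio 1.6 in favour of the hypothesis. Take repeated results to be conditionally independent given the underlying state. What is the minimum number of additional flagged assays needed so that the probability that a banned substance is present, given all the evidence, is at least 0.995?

Prior odds = 0.08/0.92 = 2/23.
Bayes factor of the evidence already in hand = 1.8.
Odds after that evidence = (2/23) × 1.8 = 18/115.
Target odds = 0.995/0.005 = 199.
Need 1.6ⁿ ≥ 199 ÷ (18/115) = 22885/18.
1.6¹⁵ ≈1152.92 falls short of 22885/18 but 1.6¹⁶ ≈1844.67 reaches it, so n = 16.

16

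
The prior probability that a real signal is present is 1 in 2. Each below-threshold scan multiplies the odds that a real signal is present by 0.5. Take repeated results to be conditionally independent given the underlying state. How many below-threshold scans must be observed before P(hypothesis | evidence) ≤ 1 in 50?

6

Prior odds = 0.5/0.5 = 1.
Likelihood ratio per below-threshold scan = 0.5.
Target posterior odds = 0.02/0.98 = 1/49.
Need 1 × 0.5ⁿ ≤ 1/49, i.e. 0.5ⁿ ≤ 1/49.
0.5⁵ = 0.03125 is still above 1/49 but 0.5⁶ = 0.015625 is at or below it, so n = 6.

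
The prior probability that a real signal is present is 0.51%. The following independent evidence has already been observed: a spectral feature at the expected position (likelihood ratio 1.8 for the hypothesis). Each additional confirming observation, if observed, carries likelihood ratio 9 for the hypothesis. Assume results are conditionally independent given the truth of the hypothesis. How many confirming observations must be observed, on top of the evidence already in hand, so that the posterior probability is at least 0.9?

Prior odds = 0.0051/0.9949 = 51/9949.
Bayes factor of the evidence already in hand = 1.8.
Odds after that evidence = (51/9949) × 1.8 = 459/49745.
Target odds = 0.9/0.1 = 9.
Need 9ⁿ ≥ 9 ÷ (459/49745) = 49745/51.
9³ = 729 falls short of 49745/51 but 9⁴ = 6561 reaches it, so n = 4.

4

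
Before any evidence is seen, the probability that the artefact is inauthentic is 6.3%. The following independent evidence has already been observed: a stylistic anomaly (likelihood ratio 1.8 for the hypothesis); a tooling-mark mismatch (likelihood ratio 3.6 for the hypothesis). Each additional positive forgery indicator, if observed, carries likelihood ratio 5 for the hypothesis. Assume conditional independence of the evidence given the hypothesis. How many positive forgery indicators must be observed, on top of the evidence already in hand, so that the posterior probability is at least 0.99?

Prior odds = 0.063/0.937 = 63/937.
Combined Bayes factor of the evidence already in hand = 1.8 × 3.6 = 6.48.
Odds after that evidence = (63/937) × 6.48 = 10206/23425.
Target odds = 0.99/0.01 = 99.
Need 5ⁿ ≥ 99 ÷ (10206/23425) = 257675/1134.
5³ = 125 falls short of 257675/1134 but 5⁴ = 625 reaches it, so n = 4.

4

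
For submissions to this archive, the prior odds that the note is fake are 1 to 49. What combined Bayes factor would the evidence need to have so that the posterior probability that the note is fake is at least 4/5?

Prior odds = 1/49.
Target odds = 0.8/0.2 = 4.
Required Bayes factor = 4 ÷ (1/49) = 196.

196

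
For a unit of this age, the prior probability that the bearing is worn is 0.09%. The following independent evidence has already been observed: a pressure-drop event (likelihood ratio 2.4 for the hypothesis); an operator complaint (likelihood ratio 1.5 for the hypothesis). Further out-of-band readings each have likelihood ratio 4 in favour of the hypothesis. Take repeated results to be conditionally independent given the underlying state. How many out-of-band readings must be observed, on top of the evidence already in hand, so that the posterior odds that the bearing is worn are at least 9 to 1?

6

Prior odds = 0.0009/0.9991 = 9/9991.
Combined Bayes factor of the evidence already in hand = 2.4 × 1.5 = 3.6.
Odds after that evidence = (9/9991) × 3.6 = 162/49955.
Target odds = 9.
Need 4ⁿ ≥ 9 ÷ (162/49955) = 49955/18.
4⁵ = 1024 falls short of 49955/18 but 4⁶ = 4096 reaches it, so n = 6.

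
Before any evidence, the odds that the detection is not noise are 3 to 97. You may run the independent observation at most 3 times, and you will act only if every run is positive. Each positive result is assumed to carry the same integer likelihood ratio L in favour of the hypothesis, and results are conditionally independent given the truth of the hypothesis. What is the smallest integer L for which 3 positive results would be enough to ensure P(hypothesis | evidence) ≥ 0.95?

Prior odds = 3/97.
Target odds = 0.95/0.05 = 19.
Need L³ ≥ 19 ÷ (3/97) = 1843/3.
8³ = 512 < 1843/3 ≤ 729 = 9³, so L = 9.

9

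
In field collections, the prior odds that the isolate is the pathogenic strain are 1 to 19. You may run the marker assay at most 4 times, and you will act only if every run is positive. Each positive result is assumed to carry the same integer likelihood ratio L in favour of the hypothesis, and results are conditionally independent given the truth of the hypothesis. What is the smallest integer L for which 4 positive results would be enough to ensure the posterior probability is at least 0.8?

3

Prior odds = 1/19.
Target odds = 0.8/0.2 = 4.
Need L⁴ ≥ 4 ÷ (1/19) = 76.
2⁴ = 16 < 76 ≤ 81 = 3⁴, so L = 3.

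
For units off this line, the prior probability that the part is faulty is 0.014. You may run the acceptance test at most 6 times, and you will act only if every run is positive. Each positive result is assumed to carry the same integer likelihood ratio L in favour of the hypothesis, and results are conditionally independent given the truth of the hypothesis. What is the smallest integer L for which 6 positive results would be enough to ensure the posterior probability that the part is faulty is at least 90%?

Prior odds = 0.014/0.986 = 7/493.
Target odds = 0.9/0.1 = 9.
Need L⁶ ≥ 9 ÷ (7/493) = 4437/7.
2⁶ = 64 < 4437/7 ≤ 729 = 3⁶, so L = 3.

3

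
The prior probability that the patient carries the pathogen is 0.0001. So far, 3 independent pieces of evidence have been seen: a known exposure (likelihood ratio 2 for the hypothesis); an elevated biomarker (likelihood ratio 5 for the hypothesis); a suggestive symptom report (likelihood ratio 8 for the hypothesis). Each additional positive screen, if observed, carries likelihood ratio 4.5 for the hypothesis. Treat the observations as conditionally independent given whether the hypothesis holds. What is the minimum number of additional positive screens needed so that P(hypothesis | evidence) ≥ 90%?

Prior odds = 0.0001/0.9999 = 1/9999.
Combined Bayes factor of the evidence already in hand = 2 × 5 × 8 = 80.
Odds after that evidence = (1/9999) × 80 = 80/9999.
Target odds = 0.9/0.1 = 9.
Need 4.5ⁿ ≥ 9 ÷ (80/9999) = 1124.8875.
4.5⁴ = 410.0625 falls short of 1124.8875 but 4.5⁵ = 1845.28125 reaches it, so n = 5.

5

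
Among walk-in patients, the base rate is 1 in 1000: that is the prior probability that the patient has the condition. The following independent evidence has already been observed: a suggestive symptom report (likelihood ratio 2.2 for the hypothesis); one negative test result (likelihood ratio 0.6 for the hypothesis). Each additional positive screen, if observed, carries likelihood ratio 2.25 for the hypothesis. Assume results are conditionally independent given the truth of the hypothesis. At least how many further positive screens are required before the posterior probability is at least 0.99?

14

Prior odds = 0.001/0.999 = 1/999.
Combined Bayes factor of the evidence already in hand = 2.2 × 0.6 = 1.32.
Odds after that evidence = (1/999) × 1.32 = 11/8325.
Target odds = 0.99/0.01 = 99.
Need 2.25ⁿ ≥ 99 ÷ (11/8325) = 74925.
2.25¹³ ≈37876.8 falls short of 74925 but 2.25¹⁴ ≈85222.7 reaches it, so n = 14.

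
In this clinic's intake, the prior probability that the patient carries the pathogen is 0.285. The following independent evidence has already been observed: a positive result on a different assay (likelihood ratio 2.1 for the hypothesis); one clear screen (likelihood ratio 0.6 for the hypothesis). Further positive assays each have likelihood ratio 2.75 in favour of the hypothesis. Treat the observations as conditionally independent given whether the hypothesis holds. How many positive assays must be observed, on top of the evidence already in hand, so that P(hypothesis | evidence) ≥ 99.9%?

8

Prior odds = 0.285/0.715 = 57/143.
Combined Bayes factor of the evidence already in hand = 2.1 × 0.6 = 1.26.
Odds after that evidence = (57/143) × 1.26 = 3591/7150.
Target odds = 0.999/0.001 = 999.
Need 2.75ⁿ ≥ 999 ÷ (3591/7150) = 264550/133.
2.75⁷ = 19487171/16384 falls short of 264550/133 but 2.75⁸ = 214358881/65536 reaches it, so n = 8.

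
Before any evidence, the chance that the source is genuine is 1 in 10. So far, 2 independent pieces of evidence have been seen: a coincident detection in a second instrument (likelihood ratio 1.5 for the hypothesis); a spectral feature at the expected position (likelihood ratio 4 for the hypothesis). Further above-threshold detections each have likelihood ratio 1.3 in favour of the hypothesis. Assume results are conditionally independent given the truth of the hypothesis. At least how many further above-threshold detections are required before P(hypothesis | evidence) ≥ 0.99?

Prior odds = 0.1/0.9 = 1/9.
Combined Bayes factor of the evidence already in hand = 1.5 × 4 = 6.
Odds after that evidence = (1/9) × 6 = 2/3.
Target odds = 0.99/0.01 = 99.
Need 1.3ⁿ ≥ 99 ÷ (2/3) = 148.5.
1.3¹⁹ ≈146.192 falls short of 148.5 but 1.3²⁰ ≈190.05 reaches it, so n = 20.

20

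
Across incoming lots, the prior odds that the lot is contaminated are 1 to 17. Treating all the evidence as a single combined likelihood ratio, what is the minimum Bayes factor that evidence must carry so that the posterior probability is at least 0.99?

Prior odds = 1/17.
Target odds = 0.99/0.01 = 99.
Required Bayes factor = 99 ÷ (1/17) = 1683.

1683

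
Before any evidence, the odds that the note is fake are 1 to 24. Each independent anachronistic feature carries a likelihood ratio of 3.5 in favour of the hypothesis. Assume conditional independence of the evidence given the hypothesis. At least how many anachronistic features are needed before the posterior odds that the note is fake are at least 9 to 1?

5

Prior odds = 1/24.
Likelihood ratio per anachronistic feature = 3.5.
Target odds = 9.
Need (1/24) × 3.5ⁿ ≥ 9, i.e. 3.5ⁿ ≥ 216.
3.5⁴ = 150.0625 falls short of 216 but 3.5⁵ = 525.21875 reaches it, so n = 5.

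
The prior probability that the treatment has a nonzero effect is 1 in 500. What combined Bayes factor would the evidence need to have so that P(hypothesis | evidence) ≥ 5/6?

2495

Prior odds = 0.002/0.998 = 1/499.
Target odds = (5/6)/(1/6) = 5.
Required Bayes factor = 5 ÷ (1/499) = 2495.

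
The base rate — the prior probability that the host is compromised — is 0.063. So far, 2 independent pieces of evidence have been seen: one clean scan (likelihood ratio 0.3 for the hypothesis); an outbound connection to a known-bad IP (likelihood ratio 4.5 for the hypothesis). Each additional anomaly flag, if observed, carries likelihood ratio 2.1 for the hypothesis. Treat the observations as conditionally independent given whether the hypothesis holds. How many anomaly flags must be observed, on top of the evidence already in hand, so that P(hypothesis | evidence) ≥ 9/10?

Prior odds = 0.063/0.937 = 63/937.
Combined Bayes factor of the evidence already in hand = 0.3 × 4.5 = 1.35.
Odds after that evidence = (63/937) × 1.35 = 1701/18740.
Target odds = 0.9/0.1 = 9.
Need 2.1ⁿ ≥ 9 ÷ (1701/18740) = 18740/189.
2.1⁶ = 85766121/1000000 falls short of 18740/189 but 2.1⁷ ≈180.109 reaches it, so n = 7.

7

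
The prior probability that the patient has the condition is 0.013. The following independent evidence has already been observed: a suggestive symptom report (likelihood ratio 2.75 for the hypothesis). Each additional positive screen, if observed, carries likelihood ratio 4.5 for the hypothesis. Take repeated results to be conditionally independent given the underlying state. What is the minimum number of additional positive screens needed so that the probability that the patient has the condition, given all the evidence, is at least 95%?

Prior odds = 0.013/0.987 = 13/987.
Bayes factor of the evidence already in hand = 2.75.
Odds after that evidence = (13/987) × 2.75 = 143/3948.
Target odds = 0.95/0.05 = 19.
Need 4.5ⁿ ≥ 19 ÷ (143/3948) = 75012/143.
4.5⁴ = 410.0625 falls short of 75012/143 but 4.5⁵ = 1845.28125 reaches it, so n = 5.

5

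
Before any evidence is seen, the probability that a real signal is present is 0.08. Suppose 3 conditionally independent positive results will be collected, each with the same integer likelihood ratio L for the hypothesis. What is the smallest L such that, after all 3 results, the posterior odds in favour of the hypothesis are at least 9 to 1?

Prior odds = 0.08/0.92 = 2/23.
Target odds = 9.
Need L³ ≥ 9 ÷ (2/23) = 103.5.
4³ = 64 < 103.5 ≤ 125 = 5³, so L = 5.

5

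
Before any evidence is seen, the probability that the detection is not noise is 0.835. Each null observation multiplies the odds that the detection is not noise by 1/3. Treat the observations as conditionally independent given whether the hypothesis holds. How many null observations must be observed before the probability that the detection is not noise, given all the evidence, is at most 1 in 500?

8

Prior odds = 0.835/0.165 = 167/33.
Likelihood ratio per null observation = 1/3.
Target odds: 0.002 ÷ 0.998 = 1/499.
Require (1/3)ⁿ ≤ 1/499 ÷ (167/33) = 33/83333.
(1/3)⁷ = 1/2187 is still above 33/83333 but (1/3)⁸ = 1/6561 is at or below it, so n = 8.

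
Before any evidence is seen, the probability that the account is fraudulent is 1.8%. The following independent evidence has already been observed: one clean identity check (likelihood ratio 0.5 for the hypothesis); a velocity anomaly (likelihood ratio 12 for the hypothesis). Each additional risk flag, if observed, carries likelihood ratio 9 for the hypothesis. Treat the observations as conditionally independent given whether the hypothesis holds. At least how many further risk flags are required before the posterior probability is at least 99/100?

Prior odds = 0.018/0.982 = 9/491.
Combined Bayes factor of the evidence already in hand = 0.5 × 12 = 6.
Odds after that evidence = (9/491) × 6 = 54/491.
Target odds = 0.99/0.01 = 99.
Need 9ⁿ ≥ 99 ÷ (54/491) = 5401/6.
9³ = 729 falls short of 5401/6 but 9⁴ = 6561 reaches it, so n = 4.

4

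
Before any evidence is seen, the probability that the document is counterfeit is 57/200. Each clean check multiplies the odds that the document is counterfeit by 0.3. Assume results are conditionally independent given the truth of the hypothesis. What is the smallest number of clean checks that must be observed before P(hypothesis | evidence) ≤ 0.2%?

Prior odds: 0.285 ÷ 0.715 = 57/143.
Likelihood ratio per clean check = 0.3.
Target posterior odds = 0.002/0.998 = 1/499.
Require 0.3ⁿ ≤ 1/499 ÷ (57/143) = 143/28443.
0.3⁴ = 0.0081 is still above 143/28443 but 0.3⁵ = 243/100000 is at or below it, so n = 5.

5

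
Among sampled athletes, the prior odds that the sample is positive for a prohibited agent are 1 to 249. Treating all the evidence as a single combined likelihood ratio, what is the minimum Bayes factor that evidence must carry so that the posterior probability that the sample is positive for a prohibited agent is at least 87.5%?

Prior odds = 1/249.
Target odds = 0.875/0.125 = 7.
Required Bayes factor = 7 ÷ (1/249) = 1743.

1743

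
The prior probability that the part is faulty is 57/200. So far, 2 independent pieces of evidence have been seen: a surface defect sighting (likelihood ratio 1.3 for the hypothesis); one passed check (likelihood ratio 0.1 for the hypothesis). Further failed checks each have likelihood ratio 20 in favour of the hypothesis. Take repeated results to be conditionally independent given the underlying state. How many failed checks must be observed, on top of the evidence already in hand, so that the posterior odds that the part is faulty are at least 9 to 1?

2

Prior odds = 0.285/0.715 = 57/143.
Combined Bayes factor of the evidence already in hand = 1.3 × 0.1 = 0.13.
Odds after that evidence = (57/143) × 0.13 = 57/1100.
Target odds = 9.
Need 20ⁿ ≥ 9 ÷ (57/1100) = 3300/19.
20¹ = 20 falls short of 3300/19 but 20² = 400 reaches it, so n = 2.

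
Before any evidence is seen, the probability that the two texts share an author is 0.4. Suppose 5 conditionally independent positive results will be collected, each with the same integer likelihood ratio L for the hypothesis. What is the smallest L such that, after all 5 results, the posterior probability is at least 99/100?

3

Prior odds = 0.4/0.6 = 2/3.
Target odds = 0.99/0.01 = 99.
Need L⁵ ≥ 99 ÷ (2/3) = 148.5.
2⁵ = 32 < 148.5 ≤ 243 = 3⁵, so L = 3.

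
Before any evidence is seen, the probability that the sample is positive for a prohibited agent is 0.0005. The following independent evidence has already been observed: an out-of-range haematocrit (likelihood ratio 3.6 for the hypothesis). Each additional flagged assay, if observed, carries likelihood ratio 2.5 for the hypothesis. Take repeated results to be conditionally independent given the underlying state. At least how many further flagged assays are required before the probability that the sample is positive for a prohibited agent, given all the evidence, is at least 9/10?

Prior odds = 0.0005/0.9995 = 1/1999.
Bayes factor of the evidence already in hand = 3.6.
Odds after that evidence = (1/1999) × 3.6 = 18/9995.
Target odds = 0.9/0.1 = 9.
Need 2.5ⁿ ≥ 9 ÷ (18/9995) = 4997.5.
2.5⁹ = 1953125/512 falls short of 4997.5 but 2.5¹⁰ = 9765625/1024 reaches it, so n = 10.

10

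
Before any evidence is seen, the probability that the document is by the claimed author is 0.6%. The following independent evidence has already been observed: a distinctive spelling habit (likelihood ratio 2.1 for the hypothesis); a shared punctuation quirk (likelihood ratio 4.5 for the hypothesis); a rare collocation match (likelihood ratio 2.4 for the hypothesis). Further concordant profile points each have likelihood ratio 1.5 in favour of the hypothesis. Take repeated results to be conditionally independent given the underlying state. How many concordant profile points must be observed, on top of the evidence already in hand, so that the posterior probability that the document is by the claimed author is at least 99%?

17

Prior odds = 0.006/0.994 = 3/497.
Combined Bayes factor of the evidence already in hand = 2.1 × 4.5 × 2.4 = 22.68.
Odds after that evidence = (3/497) × 22.68 = 243/1775.
Target odds = 0.99/0.01 = 99.
Need 1.5ⁿ ≥ 99 ÷ (243/1775) = 19525/27.
1.5¹⁶ = 43046721/65536 falls short of 19525/27 but 1.5¹⁷ = 129140163/131072 reaches it, so n = 17.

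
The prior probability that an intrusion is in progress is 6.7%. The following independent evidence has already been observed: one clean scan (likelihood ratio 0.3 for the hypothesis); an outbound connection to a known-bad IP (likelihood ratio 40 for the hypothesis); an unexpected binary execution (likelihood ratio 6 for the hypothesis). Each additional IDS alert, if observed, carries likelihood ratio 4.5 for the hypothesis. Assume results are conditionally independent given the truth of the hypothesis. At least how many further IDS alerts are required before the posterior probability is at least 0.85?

Prior odds = 0.067/0.933 = 67/933.
Combined Bayes factor of the evidence already in hand = 0.3 × 40 × 6 = 72.
Odds after that evidence = (67/933) × 72 = 1608/311.
Target odds = 0.85/0.15 = 17/3.
Need 4.5ⁿ ≥ 17/3 ÷ (1608/311) = 5287/4824.
4.5¹ = 4.5, which meets the required 5287/4824; so n = 1.

1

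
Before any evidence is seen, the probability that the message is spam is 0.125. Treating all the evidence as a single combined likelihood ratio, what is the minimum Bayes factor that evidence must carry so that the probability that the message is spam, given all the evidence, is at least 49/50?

343

Prior odds = 0.125/0.875 = 1/7.
Target odds = 0.98/0.02 = 49.
Required Bayes factor = 49 ÷ (1/7) = 343.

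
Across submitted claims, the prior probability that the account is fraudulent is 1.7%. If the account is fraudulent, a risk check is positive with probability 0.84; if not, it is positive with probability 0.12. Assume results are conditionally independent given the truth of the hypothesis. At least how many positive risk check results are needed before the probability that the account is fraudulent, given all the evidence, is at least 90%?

Prior odds = 0.017/0.983 = 17/983.
Likelihood ratio of a positive = 0.84/0.12 = 7.
Target posterior odds = 0.9/0.1 = 9.
Require 7ⁿ ≥ 9 ÷ (17/983) = 8847/17.
7³ = 343 falls short of 8847/17 but 7⁴ = 2401 reaches it, so n = 4.

4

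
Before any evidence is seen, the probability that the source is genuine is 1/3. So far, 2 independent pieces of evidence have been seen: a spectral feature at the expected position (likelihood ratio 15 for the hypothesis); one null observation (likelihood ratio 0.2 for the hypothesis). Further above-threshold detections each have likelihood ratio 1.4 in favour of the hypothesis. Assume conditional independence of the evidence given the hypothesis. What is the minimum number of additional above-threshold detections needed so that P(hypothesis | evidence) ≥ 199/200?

15

Prior odds = (1/3)/(2/3) = 0.5.
Combined Bayes factor of the evidence already in hand = 15 × 0.2 = 3.
Odds after that evidence = 0.5 × 3 = 1.5.
Target odds = 0.995/0.005 = 199.
Need 1.4ⁿ ≥ 199 ÷ 1.5 = 398/3.
1.4¹⁴ ≈111.12 falls short of 398/3 but 1.4¹⁵ ≈155.568 reaches it, so n = 15.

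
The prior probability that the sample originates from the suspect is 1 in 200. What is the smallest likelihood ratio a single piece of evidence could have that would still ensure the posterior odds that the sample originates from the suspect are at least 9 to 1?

1791

Prior odds = 0.005/0.995 = 1/199.
Target odds = 9.
Required Bayes factor = 9 ÷ (1/199) = 1791.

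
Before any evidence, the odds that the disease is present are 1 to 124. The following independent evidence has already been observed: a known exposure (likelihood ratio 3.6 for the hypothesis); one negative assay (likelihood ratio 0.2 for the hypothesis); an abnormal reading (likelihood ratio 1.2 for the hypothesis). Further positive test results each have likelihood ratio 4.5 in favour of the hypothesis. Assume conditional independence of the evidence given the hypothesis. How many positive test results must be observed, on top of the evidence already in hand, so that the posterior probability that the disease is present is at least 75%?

5

Prior odds = 1/124.
Combined Bayes factor of the evidence already in hand = 3.6 × 0.2 × 1.2 = 0.864.
Odds after that evidence = (1/124) × 0.864 = 27/3875.
Target odds = 0.75/0.25 = 3.
Need 4.5ⁿ ≥ 3 ÷ (27/3875) = 3875/9.
4.5⁴ = 410.0625 falls short of 3875/9 but 4.5⁵ = 1845.28125 reaches it, so n = 5.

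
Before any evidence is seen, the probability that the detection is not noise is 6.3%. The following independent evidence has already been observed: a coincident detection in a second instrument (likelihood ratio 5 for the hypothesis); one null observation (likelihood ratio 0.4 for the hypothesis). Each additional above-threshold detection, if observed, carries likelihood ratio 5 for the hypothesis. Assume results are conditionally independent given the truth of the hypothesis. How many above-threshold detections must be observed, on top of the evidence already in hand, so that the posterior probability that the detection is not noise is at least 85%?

Prior odds = 0.063/0.937 = 63/937.
Combined Bayes factor of the evidence already in hand = 5 × 0.4 = 2.
Odds after that evidence = (63/937) × 2 = 126/937.
Target odds = 0.85/0.15 = 17/3.
Need 5ⁿ ≥ 17/3 ÷ (126/937) = 15929/378.
5² = 25 falls short of 15929/378 but 5³ = 125 reaches it, so n = 3.

3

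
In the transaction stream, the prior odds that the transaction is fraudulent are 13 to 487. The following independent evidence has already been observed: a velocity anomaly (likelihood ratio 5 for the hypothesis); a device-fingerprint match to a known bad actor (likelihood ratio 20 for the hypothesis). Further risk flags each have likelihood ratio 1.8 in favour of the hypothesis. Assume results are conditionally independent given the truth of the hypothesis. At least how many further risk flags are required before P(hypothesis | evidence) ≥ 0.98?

5

Prior odds = 13/487.
Combined Bayes factor of the evidence already in hand = 5 × 20 = 100.
Odds after that evidence = (13/487) × 100 = 1300/487.
Target odds = 0.98/0.02 = 49.
Need 1.8ⁿ ≥ 49 ÷ (1300/487) = 23863/1300.
1.8⁴ = 10.4976 falls short of 23863/1300 but 1.8⁵ = 18.89568 reaches it, so n = 5.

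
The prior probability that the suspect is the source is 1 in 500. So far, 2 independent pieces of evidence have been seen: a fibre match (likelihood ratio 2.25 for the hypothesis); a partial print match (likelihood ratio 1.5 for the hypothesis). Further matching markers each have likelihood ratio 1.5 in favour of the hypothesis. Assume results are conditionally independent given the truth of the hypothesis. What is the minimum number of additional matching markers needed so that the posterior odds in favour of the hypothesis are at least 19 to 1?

Prior odds = 0.002/0.998 = 1/499.
Combined Bayes factor of the evidence already in hand = 2.25 × 1.5 = 3.375.
Odds after that evidence = (1/499) × 3.375 = 27/3992.
Target odds = 19.
Need 1.5ⁿ ≥ 19 ÷ (27/3992) = 75848/27.
1.5¹⁹ ≈2216.84 falls short of 75848/27 but 1.5²⁰ ≈3325.26 reaches it, so n = 20.

20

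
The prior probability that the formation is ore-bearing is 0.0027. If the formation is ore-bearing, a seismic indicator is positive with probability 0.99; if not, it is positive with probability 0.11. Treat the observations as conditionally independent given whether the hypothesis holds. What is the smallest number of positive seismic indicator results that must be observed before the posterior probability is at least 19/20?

5

Prior odds = 0.0027/0.9973 = 27/9973.
Likelihood ratio of a positive = 0.99/0.11 = 9.
Target odds: 0.95 ÷ 0.05 = 19.
Need (27/9973) × 9ⁿ ≥ 19, i.e. 9ⁿ ≥ 189487/27.
9⁴ = 6561 falls short of 189487/27 but 9⁵ = 59049 reaches it, so n = 5.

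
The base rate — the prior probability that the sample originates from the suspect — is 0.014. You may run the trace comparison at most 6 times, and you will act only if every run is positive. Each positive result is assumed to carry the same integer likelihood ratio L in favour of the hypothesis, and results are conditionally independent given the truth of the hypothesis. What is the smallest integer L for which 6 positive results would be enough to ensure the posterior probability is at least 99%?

Prior odds = 0.014/0.986 = 7/493.
Target odds = 0.99/0.01 = 99.
Need L⁶ ≥ 99 ÷ (7/493) = 48807/7.
4⁶ = 4096 < 48807/7 ≤ 15625 = 5⁶, so L = 5.

5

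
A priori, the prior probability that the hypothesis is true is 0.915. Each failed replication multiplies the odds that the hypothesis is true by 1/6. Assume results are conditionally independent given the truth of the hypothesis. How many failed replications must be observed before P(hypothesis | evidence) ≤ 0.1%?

6

Prior odds: 0.915 ÷ 0.085 = 183/17.
Likelihood ratio per failed replication = 1/6.
Target posterior odds = 0.001/0.999 = 1/999.
Need (183/17) × (1/6)ⁿ ≤ 1/999, i.e. (1/6)ⁿ ≤ 17/182817.
(1/6)⁵ = 1/7776 is still above 17/182817 but (1/6)⁶ = 1/46656 is at or below it, so n = 6.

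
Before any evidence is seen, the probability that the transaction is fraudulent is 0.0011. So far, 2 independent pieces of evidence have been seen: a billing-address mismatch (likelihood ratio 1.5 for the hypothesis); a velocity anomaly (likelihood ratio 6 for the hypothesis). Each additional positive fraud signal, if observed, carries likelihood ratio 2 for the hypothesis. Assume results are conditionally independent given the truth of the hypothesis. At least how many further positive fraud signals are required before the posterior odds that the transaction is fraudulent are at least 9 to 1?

10

Prior odds = 0.0011/0.9989 = 11/9989.
Combined Bayes factor of the evidence already in hand = 1.5 × 6 = 9.
Odds after that evidence = (11/9989) × 9 = 99/9989.
Target odds = 9.
Need 2ⁿ ≥ 9 ÷ (99/9989) = 9989/11.
2⁹ = 512 falls short of 9989/11 but 2¹⁰ = 1024 reaches it, so n = 10.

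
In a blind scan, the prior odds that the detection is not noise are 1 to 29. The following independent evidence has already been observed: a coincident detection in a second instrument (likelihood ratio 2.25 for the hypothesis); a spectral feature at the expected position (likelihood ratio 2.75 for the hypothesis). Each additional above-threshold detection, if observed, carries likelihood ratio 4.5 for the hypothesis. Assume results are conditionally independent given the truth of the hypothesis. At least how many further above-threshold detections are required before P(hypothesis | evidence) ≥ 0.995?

5

Prior odds = 1/29.
Combined Bayes factor of the evidence already in hand = 2.25 × 2.75 = 6.1875.
Odds after that evidence = (1/29) × 6.1875 = 99/464.
Target odds = 0.995/0.005 = 199.
Need 4.5ⁿ ≥ 199 ÷ (99/464) = 92336/99.
4.5⁴ = 410.0625 falls short of 92336/99 but 4.5⁵ = 1845.28125 reaches it, so n = 5.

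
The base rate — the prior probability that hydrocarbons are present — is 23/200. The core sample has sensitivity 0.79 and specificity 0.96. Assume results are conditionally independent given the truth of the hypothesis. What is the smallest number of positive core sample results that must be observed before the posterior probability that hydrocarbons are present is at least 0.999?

Prior odds: 0.115 ÷ 0.885 = 23/177.
False-positive rate = 1 − 0.96 = 0.04; likelihood ratio of a positive = 0.79/0.04 = 19.75.
Target odds: 0.999 ÷ 0.001 = 999.
Need (23/177) × 19.75ⁿ ≥ 999, i.e. 19.75ⁿ ≥ 176823/23.
19.75² = 390.0625 falls short of 176823/23 but 19.75³ = 7703.734375 reaches it, so n = 3.

3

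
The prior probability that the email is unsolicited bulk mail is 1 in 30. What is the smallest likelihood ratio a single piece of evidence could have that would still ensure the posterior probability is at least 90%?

261

Prior odds = (1/30)/(29/30) = 1/29.
Target odds = 0.9/0.1 = 9.
Required Bayes factor = 9 ÷ (1/29) = 261.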